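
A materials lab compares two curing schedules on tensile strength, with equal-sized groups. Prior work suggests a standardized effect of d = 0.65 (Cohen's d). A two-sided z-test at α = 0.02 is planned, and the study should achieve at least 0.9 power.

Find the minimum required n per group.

Set Φ(δ − 2.326) = 0.9; then δ − 2.326 = Φ⁻¹(0.9) = 1.282, giving δ = 3.608.
(The Φ(−δ − z_{α/2}) term is vanishingly small for δ > 0 and is dropped in the standard sample-size formula.)
δ = d·√(n/2) ⇒ n = 2(δ/d)² = 2 × (3.608 / 0.65)² = 61.62.
Round up to the next whole unit.

n = 62 per group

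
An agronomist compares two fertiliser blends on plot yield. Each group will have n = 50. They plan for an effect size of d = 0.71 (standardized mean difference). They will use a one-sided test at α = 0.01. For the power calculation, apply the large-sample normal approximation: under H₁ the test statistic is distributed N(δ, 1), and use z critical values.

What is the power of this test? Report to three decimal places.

Noncentrality parameter: δ = d·√(n/2) = 0.71 × √(50/2) = 3.5500
Critical value for a one-sided test at α = 0.01: z_α = 2.326.
Power = P(Z > 2.326 − δ) = Φ(1.224) = 0.8895.

Power ≈ 0.889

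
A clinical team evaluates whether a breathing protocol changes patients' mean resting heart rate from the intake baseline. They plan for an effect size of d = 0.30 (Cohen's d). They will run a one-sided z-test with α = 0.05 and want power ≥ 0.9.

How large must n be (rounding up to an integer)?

Set Φ(δ − 1.645) = 0.9; then δ − 1.645 = Φ⁻¹(0.9) = 1.282, giving δ = 2.926.
δ = d·√n ⇒ n = (δ/d)² = (2.926 / 0.30)² = 95.15.
Round up to the next whole unit.

n = 96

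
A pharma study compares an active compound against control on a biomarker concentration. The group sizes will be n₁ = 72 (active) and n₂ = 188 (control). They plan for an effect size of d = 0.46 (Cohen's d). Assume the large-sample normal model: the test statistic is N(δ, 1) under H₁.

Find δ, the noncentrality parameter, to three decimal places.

δ = d / √(1/n₁ + 1/n₂) = 0.46 / √(1/72 + 1/188) = 3.3191

δ ≈ 3.319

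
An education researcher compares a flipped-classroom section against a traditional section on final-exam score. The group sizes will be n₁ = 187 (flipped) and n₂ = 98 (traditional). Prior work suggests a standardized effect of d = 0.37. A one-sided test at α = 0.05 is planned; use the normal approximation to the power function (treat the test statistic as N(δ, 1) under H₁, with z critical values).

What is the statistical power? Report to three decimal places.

Power ≈ 0.907

Noncentrality parameter: λ = d / √(1/n₁ + 1/n₂) = 0.37 / √(1/187 + 1/98) = 2.9670
One-sided α = 0.05 → critical value z_{0.05} = 1.645.
Power = Φ(λ − 1.645) = Φ(1.322) = 0.9069.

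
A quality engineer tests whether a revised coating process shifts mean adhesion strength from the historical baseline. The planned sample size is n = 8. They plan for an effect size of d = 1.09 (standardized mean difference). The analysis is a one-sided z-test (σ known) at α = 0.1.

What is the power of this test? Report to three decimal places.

Noncentrality parameter: δ = d·√n = 1.09 × √8 = 3.0830
One-sided α = 0.1 → critical value z_{0.1} = 1.282.
Power = Φ(δ − 1.282) = Φ(1.801) = 0.9642.

Power ≈ 0.964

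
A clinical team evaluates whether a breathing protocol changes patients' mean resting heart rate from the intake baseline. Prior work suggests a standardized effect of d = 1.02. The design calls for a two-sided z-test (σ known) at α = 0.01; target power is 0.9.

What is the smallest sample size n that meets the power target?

n = 15

For power 0.9 need Φ(δ − z_{0.005}) = 0.9, so δ = z_{0.005} + z_{0.10} = 2.576 + 1.282 = 3.857.
(Ignoring the negligible lower-tail rejection probability gives the usual closed-form inversion.)
δ = d·√n ⇒ n = (δ/d)² = (3.857 / 1.02)² = 14.30.
Round up to the next whole unit.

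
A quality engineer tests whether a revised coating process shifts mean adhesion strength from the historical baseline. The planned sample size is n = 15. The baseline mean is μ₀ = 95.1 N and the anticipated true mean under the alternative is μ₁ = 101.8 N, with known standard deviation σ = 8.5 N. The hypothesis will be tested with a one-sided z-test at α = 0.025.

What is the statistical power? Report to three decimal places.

Standardized effect: d = |μ₁ − μ₀| / σ = |101.8 − 95.1| / 8.5 = 0.7882
Noncentrality parameter: δ = d·√n = 0.7882 × √15 = 3.0528
One-sided α = 0.025 → critical value z_{0.025} = 1.960.
Power = P(Z > 1.960 − δ) = Φ(1.093) = 0.8628.

Power ≈ 0.863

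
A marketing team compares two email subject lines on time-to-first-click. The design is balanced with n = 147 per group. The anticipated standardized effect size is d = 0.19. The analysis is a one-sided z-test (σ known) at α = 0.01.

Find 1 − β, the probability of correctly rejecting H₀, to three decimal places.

Noncentrality parameter: δ = d·√(n/2) = 0.19 × √(147/2) = 1.6289
One-sided α = 0.01 → critical value z_{0.01} = 2.326.
Power = P(Z > 2.326 − δ) = Φ(-0.697) = 0.2428.

Power ≈ 0.243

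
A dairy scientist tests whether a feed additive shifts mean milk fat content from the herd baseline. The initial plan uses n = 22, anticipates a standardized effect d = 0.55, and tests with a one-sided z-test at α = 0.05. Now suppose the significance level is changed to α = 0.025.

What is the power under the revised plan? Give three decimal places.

Power ≈ 0.732

δ = d·√n = 0.55 × √22 = 2.5797 (unchanged). New critical value: z_{0.025} = 1.960.
Revised power = P(Z > 1.960 − δ) = Φ(0.620) = 0.7323.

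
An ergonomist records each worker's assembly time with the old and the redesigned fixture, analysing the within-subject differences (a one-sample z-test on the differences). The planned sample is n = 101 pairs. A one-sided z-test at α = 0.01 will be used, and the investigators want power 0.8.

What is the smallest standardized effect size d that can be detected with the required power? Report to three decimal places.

d ≈ 0.315

Required noncentrality: δ = z_{0.01} + z_{0.20} = 2.326 + 0.842 = 3.168.
δ = d·√n ⇒ d = δ/√n = 3.168/√101 = 0.3152.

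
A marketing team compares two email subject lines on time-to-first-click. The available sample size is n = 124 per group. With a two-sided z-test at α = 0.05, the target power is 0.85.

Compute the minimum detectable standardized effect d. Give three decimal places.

Required noncentrality: δ = z_{0.025} + z_{0.15} = 1.960 + 1.036 = 2.996.
(Lower-tail contribution to power is negligible for δ > 0.)
δ = d·√(n/2) ⇒ d = δ/√(n/2) = 2.996/√(124/2) = 0.3805.

d ≈ 0.381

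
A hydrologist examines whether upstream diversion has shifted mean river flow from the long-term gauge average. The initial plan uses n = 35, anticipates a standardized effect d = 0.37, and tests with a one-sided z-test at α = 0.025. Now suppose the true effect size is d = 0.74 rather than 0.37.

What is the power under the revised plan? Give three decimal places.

Power ≈ 0.992

With d = 0.74: δ = d·√n = 0.74 × √35 = 4.3779. Critical value z_{0.025} = 1.960.
Revised power = P(Z > 1.960 − δ) = Φ(2.418) = 0.9922.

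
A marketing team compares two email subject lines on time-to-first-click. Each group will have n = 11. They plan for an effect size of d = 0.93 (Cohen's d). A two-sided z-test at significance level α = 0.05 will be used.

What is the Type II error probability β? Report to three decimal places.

Noncentrality parameter: λ = d·√(n/2) = 0.93 × √(11/2) = 2.1810
Critical value for a two-sided test at α = 0.05: z_{α/2} = 1.960.
Power = Φ(λ − 1.960) + Φ(−λ − 1.960) = Φ(0.221) + Φ(-4.141) = 0.5875 + 0.0000 = 0.5875.
Type II error: β = 1 − power = 1 − 0.5875 = 0.4125.

β ≈ 0.412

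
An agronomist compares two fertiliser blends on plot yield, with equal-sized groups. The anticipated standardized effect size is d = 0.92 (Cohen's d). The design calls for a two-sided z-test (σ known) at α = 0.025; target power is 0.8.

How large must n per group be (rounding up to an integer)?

n = 23 per group

Set Φ(δ − 2.241) = 0.8; then δ − 2.241 = Φ⁻¹(0.8) = 0.842, giving δ = 3.083.
(The Φ(−δ − z_{α/2}) term is vanishingly small for δ > 0 and is dropped in the standard sample-size formula.)
δ = d·√(n/2) ⇒ n = 2(δ/d)² = 2 × (3.083 / 0.92)² = 22.46.
Round up to the next whole unit.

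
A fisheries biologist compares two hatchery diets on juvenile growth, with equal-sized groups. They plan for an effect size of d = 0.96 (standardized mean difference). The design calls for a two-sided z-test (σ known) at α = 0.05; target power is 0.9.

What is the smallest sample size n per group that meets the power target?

n = 23 per group

For power 0.9 need Φ(δ − z_{0.025}) = 0.9, so δ = z_{0.025} + z_{0.10} = 1.960 + 1.282 = 3.242.
(The Φ(−δ − z_{α/2}) term is vanishingly small for δ > 0 and is dropped in the standard sample-size formula.)
δ = d·√(n/2) ⇒ n = 2(δ/d)² = 2 × (3.242 / 0.96)² = 22.80.
Rounding up, n = 23 per group.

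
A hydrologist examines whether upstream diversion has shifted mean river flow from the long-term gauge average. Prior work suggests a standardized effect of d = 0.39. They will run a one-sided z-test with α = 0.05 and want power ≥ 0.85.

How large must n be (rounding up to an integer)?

Set Φ(δ − 1.645) = 0.85; then δ − 1.645 = Φ⁻¹(0.85) = 1.036, giving δ = 2.681.
δ = d·√n ⇒ n = (δ/d)² = (2.681 / 0.39)² = 47.27.
Rounding up, n = 48.

n = 48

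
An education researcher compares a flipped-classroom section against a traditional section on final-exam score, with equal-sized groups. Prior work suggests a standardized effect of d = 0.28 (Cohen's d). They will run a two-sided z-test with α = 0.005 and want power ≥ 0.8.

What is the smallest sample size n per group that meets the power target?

n = 340 per group

Set Φ(δ − 2.807) = 0.8; then δ − 2.807 = Φ⁻¹(0.8) = 0.842, giving δ = 3.649.
(For δ > 0 the lower-tail rejection region contributes negligibly to power, so the one-term inversion is standard.)
δ = d·√(n/2) ⇒ n = 2(δ/d)² = 2 × (3.649 / 0.28)² = 339.61.
Rounding up, n = 340 per group.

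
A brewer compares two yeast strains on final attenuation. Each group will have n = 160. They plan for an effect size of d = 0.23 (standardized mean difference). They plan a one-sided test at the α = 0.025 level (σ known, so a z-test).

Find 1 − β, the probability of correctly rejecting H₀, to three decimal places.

Noncentrality parameter: λ = d·√(n/2) = 0.23 × √(160/2) = 2.0572
Critical value for a one-sided test at α = 0.025: z_α = 1.960.
Power = P(Z > 1.960 − λ) = Φ(0.097) = 0.5387.

Power ≈ 0.539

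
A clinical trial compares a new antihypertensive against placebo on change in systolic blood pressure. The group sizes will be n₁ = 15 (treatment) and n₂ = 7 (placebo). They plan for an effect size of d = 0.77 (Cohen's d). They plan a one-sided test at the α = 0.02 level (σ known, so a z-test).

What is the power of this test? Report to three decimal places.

Power ≈ 0.355

Noncentrality parameter: λ = d / √(1/n₁ + 1/n₂) = 0.77 / √(1/15 + 1/7) = 1.6822
Critical value for a one-sided test at α = 0.02: z_α = 2.054.
Power = Φ(λ − 2.054) = Φ(-0.372) = 0.3551.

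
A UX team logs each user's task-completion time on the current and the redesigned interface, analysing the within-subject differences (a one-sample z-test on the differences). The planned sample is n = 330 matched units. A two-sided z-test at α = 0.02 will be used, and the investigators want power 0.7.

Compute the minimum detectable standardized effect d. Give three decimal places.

d ≈ 0.157

Required noncentrality: δ = z_{0.01} + z_{0.30} = 2.326 + 0.524 = 2.851.
(The second rejection-region term Φ(−δ − z_{α/2}) is negligible and dropped.)
δ = d·√n ⇒ d = δ/√n = 2.851/√330 = 0.1569.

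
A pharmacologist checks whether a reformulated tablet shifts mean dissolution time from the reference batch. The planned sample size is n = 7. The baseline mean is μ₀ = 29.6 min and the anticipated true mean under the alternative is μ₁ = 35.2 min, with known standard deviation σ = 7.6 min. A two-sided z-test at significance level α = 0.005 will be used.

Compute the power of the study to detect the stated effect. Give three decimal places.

Power ≈ 0.196

Standardized effect: d = |μ₁ − μ₀| / σ = |35.2 − 29.6| / 7.6 = 0.7368
Noncentrality parameter: δ = d·√n = 0.7368 × √7 = 1.9495
Two-sided α = 0.005 → critical value z_{0.0025} = 2.807.
Power = Φ(δ − 2.807) + Φ(−δ − 2.807) = Φ(-0.858) + Φ(-4.757) = 0.1956 + 0.0000 = 0.1956.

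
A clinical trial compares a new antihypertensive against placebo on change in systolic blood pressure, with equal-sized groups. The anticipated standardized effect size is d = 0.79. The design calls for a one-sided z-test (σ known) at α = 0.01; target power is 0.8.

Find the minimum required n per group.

n = 33 per group

For power 0.8 need Φ(δ − z_{0.01}) = 0.8, so δ = z_{0.01} + z_{0.20} = 2.326 + 0.842 = 3.168.
δ = d·√(n/2) ⇒ n = 2(δ/d)² = 2 × (3.168 / 0.79)² = 32.16.
Rounding up, n = 33 per group.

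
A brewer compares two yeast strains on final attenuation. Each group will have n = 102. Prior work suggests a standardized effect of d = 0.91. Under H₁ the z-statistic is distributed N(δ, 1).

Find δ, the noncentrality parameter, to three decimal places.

δ = d·√(n/2) = 0.91 × √(102/2) = 6.4987

δ ≈ 6.499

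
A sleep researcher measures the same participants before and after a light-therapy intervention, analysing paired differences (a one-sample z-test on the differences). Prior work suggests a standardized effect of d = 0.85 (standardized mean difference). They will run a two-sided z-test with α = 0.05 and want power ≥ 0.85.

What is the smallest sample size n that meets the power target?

n = 13

Set Φ(δ − 1.960) = 0.85; then δ − 1.960 = Φ⁻¹(0.85) = 1.036, giving δ = 2.996.
(The Φ(−δ − z_{α/2}) term is vanishingly small for δ > 0 and is dropped in the standard sample-size formula.)
δ = d·√n ⇒ n = (δ/d)² = (2.996 / 0.85)² = 12.43.
Rounding up, n = 13.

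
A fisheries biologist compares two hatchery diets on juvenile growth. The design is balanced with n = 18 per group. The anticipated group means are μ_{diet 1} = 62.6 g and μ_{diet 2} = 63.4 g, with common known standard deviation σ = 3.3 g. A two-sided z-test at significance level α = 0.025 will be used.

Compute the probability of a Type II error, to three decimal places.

β ≈ 0.934

Standardized effect: d = |μ_{diet 1} − μ_{diet 2}| / σ = |62.6 − 63.4| / 3.3 = 0.2424
Noncentrality parameter: δ = d·√(n/2) = 0.2424 × √(18/2) = 0.7273
Two-sided α = 0.025 → critical value z_{0.0125} = 2.241.
Power = Φ(δ − 2.241) + Φ(−δ − 2.241) = Φ(-1.514) + Φ(-2.969) = 0.0650 + 0.0015 = 0.0665.
Type II error: β = 1 − power = 1 − 0.0665 = 0.9335.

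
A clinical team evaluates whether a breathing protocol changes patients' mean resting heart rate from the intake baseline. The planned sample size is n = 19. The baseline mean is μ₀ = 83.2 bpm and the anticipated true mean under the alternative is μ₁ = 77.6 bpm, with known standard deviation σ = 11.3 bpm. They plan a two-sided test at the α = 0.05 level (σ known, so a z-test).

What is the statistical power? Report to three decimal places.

Standardized effect: d = |μ₁ − μ₀| / σ = |77.6 − 83.2| / 11.3 = 0.4956
Noncentrality parameter: δ = d·√n = 0.4956 × √19 = 2.1602
Two-sided α = 0.05 → critical value z_{0.025} = 1.960.
Power = Φ(δ − 1.960) + Φ(−δ − 1.960) = Φ(0.200) + Φ(-4.120) = 0.5793 + 0.0000 = 0.5794.

Power ≈ 0.579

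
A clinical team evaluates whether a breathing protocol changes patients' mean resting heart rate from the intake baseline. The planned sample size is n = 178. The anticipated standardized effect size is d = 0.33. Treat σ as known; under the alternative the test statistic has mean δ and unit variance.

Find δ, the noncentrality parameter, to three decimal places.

δ ≈ 4.403

δ = d·√n = 0.33 × √178 = 4.4027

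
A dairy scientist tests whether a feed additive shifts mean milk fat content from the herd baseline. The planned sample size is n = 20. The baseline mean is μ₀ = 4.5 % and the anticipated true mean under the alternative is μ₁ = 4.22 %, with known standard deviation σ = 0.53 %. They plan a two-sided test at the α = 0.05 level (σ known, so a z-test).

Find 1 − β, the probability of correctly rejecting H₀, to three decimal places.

Standardized effect: d = |μ₁ − μ₀| / σ = |4.22 − 4.5| / 0.53 = 0.5283
Noncentrality parameter: δ = d·√n = 0.5283 × √20 = 2.3626
Critical value for a two-sided test at α = 0.05: z_{α/2} = 1.960.
Power = Φ(δ − 1.960) + Φ(−δ − 1.960) = Φ(0.403) + Φ(-4.323) = 0.6564 + 0.0000 = 0.6564.

Power ≈ 0.656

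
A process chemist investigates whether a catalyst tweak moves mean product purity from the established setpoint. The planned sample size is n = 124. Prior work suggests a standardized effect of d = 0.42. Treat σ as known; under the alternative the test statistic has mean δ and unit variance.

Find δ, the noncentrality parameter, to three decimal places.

δ ≈ 4.677

δ = d·√n = 0.42 × √124 = 4.6769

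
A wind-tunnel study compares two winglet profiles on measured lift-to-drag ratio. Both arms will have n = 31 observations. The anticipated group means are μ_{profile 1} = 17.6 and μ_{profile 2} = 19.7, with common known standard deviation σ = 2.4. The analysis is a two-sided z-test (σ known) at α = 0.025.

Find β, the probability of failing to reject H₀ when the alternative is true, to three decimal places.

β ≈ 0.114

Standardized effect: d = |μ_{profile 1} − μ_{profile 2}| / σ = |17.6 − 19.7| / 2.4 = 0.8750
Noncentrality parameter: δ = d·√(n/2) = 0.8750 × √(31/2) = 3.4449
Critical value for a two-sided test at α = 0.025: z_{α/2} = 2.241.
Power = Φ(δ − 2.241) + Φ(−δ − 2.241) = Φ(1.203) + Φ(-5.686) = 0.8856 + 0.0000 = 0.8856.
Type II error: β = 1 − power = 1 − 0.8856 = 0.1144.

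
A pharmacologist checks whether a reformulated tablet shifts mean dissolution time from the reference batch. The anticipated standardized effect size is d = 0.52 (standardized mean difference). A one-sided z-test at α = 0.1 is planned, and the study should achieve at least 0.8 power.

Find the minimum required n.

For power 0.8 need Φ(δ − z_{0.1}) = 0.8, so δ = z_{0.1} + z_{0.20} = 1.282 + 0.842 = 2.123.
δ = d·√n ⇒ n = (δ/d)² = (2.123 / 0.52)² = 16.67.
Rounding up, n = 17.

n = 17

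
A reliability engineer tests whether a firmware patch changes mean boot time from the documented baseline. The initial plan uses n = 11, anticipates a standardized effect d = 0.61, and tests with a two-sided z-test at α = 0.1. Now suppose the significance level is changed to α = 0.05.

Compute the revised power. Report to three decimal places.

δ = d·√n = 0.61 × √11 = 2.0231 (unchanged). New critical value: z_{0.025} = 1.960.
Revised power = Φ(δ − 1.960) + Φ(−δ − 1.960) = Φ(0.063) + Φ(-3.983) = 0.5252 + 0.0000 = 0.5252.

Power ≈ 0.525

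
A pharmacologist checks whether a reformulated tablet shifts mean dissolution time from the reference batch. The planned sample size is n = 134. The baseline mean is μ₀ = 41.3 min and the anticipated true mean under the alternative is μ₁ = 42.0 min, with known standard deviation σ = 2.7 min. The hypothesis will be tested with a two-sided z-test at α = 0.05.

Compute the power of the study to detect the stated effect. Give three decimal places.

Power ≈ 0.851

Standardized effect: d = |μ₁ − μ₀| / σ = |42.0 − 41.3| / 2.7 = 0.2593
Noncentrality parameter: δ = d·√n = 0.2593 × √134 = 3.0011
Critical value for a two-sided test at α = 0.05: z_{α/2} = 1.960.
Power = Φ(δ − 1.960) + Φ(−δ − 1.960) = Φ(1.041) + Φ(-4.961) = 0.8511 + 0.0000 = 0.8511.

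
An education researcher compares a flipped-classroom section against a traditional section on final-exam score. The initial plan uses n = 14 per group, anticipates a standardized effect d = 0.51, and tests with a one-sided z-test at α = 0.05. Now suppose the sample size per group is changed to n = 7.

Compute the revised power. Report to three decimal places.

Power ≈ 0.245

With n = 7 per group: δ = d·√(n/2) = 0.51 × √(7/2) = 0.9541. Critical value z_{0.05} = 1.645.
Revised power = Φ(δ − 1.645) = Φ(-0.691) = 0.2449.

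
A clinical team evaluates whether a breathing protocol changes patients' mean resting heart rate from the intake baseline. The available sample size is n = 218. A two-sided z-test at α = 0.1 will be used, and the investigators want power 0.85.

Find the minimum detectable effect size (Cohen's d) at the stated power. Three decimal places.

d ≈ 0.182

Need Φ(δ − 1.645) = 0.85, so δ = 1.645 + 1.036 = 2.681.
(Lower-tail contribution to power is negligible for δ > 0.)
δ = d·√n ⇒ d = δ/√n = 2.681/√218 = 0.1816.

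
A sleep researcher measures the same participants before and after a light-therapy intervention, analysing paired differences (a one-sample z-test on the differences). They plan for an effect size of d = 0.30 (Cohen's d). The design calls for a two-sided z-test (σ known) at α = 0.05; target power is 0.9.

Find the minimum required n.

n = 117

For power 0.9 need Φ(δ − z_{0.025}) = 0.9, so δ = z_{0.025} + z_{0.10} = 1.960 + 1.282 = 3.242.
(The Φ(−δ − z_{α/2}) term is vanishingly small for δ > 0 and is dropped in the standard sample-size formula.)
δ = d·√n ⇒ n = (δ/d)² = (3.242 / 0.30)² = 116.75.
Round up to the next whole unit.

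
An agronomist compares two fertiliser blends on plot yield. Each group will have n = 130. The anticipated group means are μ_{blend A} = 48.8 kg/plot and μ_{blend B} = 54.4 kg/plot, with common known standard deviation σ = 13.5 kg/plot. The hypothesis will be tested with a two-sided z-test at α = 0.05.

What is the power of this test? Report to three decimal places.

Standardized effect: d = |μ_{blend A} − μ_{blend B}| / σ = |48.8 − 54.4| / 13.5 = 0.4148
Noncentrality parameter: δ = d·√(n/2) = 0.4148 × √(130/2) = 3.3443
Two-sided α = 0.05 → critical value z_{0.025} = 1.960.
Power = Φ(δ − 1.960) + Φ(−δ − 1.960) = Φ(1.384) + Φ(-5.304) = 0.9169 + 0.0000 = 0.9169.

Power ≈ 0.917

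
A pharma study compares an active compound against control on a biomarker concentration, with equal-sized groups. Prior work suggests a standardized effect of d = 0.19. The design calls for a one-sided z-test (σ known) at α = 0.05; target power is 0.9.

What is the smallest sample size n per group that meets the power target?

n = 475 per group

For power 0.9 need Φ(δ − z_{0.05}) = 0.9, so δ = z_{0.05} + z_{0.10} = 1.645 + 1.282 = 2.926.
δ = d·√(n/2) ⇒ n = 2(δ/d)² = 2 × (2.926 / 0.19)² = 474.45.
Rounding up, n = 475 per group.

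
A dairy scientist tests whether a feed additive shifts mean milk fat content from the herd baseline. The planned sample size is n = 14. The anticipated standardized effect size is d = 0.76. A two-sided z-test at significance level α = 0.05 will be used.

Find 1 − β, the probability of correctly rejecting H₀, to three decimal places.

Noncentrality parameter: δ = d·√n = 0.76 × √14 = 2.8437
Critical value for a two-sided test at α = 0.05: z_{α/2} = 1.960.
Power = Φ(δ − 1.960) + Φ(−δ − 1.960) = Φ(0.884) + Φ(-4.804) = 0.8116 + 0.0000 = 0.8116.

Power ≈ 0.812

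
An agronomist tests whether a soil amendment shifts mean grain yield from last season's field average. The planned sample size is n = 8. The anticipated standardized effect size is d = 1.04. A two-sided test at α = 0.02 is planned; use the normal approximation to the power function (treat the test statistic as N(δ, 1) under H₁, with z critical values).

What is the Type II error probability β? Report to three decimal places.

β ≈ 0.269

Noncentrality parameter: δ = d·√n = 1.04 × √8 = 2.9416
Critical value for a two-sided test at α = 0.02: z_{α/2} = 2.326.
Power = Φ(δ − 2.326) + Φ(−δ − 2.326) = Φ(0.615) + Φ(-5.268) = 0.7308 + 0.0000 = 0.7308.
Type II error: β = 1 − power = 1 − 0.7308 = 0.2692.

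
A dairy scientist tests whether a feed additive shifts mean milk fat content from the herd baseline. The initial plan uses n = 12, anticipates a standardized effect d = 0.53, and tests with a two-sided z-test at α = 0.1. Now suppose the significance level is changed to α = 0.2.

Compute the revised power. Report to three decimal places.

δ = d·√n = 0.53 × √12 = 1.8360 (unchanged). New critical value: z_{0.1} = 1.282.
Revised power = Φ(δ − 1.282) + Φ(−δ − 1.282) = Φ(0.554) + Φ(-3.118) = 0.7104 + 0.0009 = 0.7113.

Power ≈ 0.711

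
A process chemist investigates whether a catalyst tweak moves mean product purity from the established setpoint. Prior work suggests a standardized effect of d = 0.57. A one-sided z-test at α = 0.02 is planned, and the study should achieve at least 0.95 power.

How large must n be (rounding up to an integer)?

Set Φ(δ − 2.054) = 0.95; then δ − 2.054 = Φ⁻¹(0.95) = 1.645, giving δ = 3.699.
δ = d·√n ⇒ n = (δ/d)² = (3.699 / 0.57)² = 42.10.
Round up to the next whole unit.

n = 43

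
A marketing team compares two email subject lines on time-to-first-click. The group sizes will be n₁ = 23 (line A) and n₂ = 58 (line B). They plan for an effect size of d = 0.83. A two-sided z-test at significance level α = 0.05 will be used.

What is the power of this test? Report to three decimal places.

Power ≈ 0.920

Noncentrality parameter: δ = d / √(1/n₁ + 1/n₂) = 0.83 / √(1/23 + 1/58) = 3.3683
Critical value for a two-sided test at α = 0.05: z_{α/2} = 1.960.
Power = Φ(δ − 1.960) + Φ(−δ − 1.960) = Φ(1.408) + Φ(-5.328) = 0.9205 + 0.0000 = 0.9205.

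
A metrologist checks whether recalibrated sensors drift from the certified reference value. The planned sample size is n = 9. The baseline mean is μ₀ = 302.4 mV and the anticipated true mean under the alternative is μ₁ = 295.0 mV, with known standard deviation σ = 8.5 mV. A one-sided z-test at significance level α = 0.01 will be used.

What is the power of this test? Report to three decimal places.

Power ≈ 0.612

Standardized effect: d = |μ₁ − μ₀| / σ = |295.0 − 302.4| / 8.5 = 0.8706
Noncentrality parameter: δ = d·√n = 0.8706 × √9 = 2.6118
One-sided α = 0.01 → critical value z_{0.01} = 2.326.
Power = Φ(δ − 2.326) = Φ(0.285) = 0.6123.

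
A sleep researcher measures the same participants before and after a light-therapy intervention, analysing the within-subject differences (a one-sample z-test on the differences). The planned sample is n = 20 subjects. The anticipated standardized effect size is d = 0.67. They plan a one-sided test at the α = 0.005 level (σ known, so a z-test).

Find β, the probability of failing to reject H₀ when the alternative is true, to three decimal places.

β ≈ 0.337

Noncentrality parameter: δ = d·√n = 0.67 × √20 = 2.9963
One-sided α = 0.005 → critical value z_{0.005} = 2.576.
Power = Φ(δ − 2.576) = Φ(0.421) = 0.6629.
Type II error: β = 1 − power = 1 − 0.6629 = 0.3371.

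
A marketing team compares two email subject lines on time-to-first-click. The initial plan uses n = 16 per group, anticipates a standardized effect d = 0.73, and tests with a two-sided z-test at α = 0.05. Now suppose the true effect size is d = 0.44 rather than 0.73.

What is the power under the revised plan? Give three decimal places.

With d = 0.44: δ = d·√(n/2) = 0.44 × √(16/2) = 1.2445. Critical value z_{0.025} = 1.960.
Revised power = Φ(δ − 1.960) + Φ(−δ − 1.960) = Φ(-0.715) + Φ(-3.204) = 0.2372 + 0.0007 = 0.2378.

Power ≈ 0.238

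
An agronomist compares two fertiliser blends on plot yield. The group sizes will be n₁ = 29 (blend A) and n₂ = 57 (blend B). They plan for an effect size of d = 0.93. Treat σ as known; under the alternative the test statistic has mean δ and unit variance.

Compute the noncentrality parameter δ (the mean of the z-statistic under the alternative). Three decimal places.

δ ≈ 4.077

The noncentrality parameter scales effect size by the design's sample-size factor: δ = d / √(1/n₁ + 1/n₂) = 0.93 / √(1/29 + 1/57) = 4.0773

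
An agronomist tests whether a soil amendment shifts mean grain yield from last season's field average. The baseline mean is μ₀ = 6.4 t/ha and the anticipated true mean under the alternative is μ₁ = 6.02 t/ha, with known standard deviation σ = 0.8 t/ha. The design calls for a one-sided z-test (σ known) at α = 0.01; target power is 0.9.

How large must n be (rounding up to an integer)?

Standardized effect: d = |μ₁ − μ₀| / σ = |6.02 − 6.4| / 0.8 = 0.4750
For power 0.9 need Φ(δ − z_{0.01}) = 0.9, so δ = z_{0.01} + z_{0.10} = 2.326 + 1.282 = 3.608.
δ = d·√n ⇒ n = (δ/d)² = (3.608 / 0.4750)² = 57.69.
Rounding up, n = 58.

n = 58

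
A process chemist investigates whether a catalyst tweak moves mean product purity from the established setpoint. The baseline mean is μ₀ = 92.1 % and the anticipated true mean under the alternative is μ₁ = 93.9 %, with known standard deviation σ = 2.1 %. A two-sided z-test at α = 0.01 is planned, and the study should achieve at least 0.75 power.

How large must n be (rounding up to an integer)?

Standardized effect: d = |μ₁ − μ₀| / σ = |93.9 − 92.1| / 2.1 = 0.8571
For power 0.75 need Φ(δ − z_{0.005}) = 0.75, so δ = z_{0.005} + z_{0.25} = 2.576 + 0.674 = 3.250.
(The Φ(−δ − z_{α/2}) term is vanishingly small for δ > 0 and is dropped in the standard sample-size formula.)
δ = d·√n ⇒ n = (δ/d)² = (3.250 / 0.8571)² = 14.38.
Rounding up, n = 15.

n = 15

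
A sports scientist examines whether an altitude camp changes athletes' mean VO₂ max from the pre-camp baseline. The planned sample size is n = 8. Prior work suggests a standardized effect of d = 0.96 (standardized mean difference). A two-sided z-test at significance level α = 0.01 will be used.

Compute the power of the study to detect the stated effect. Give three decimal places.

Noncentrality parameter: δ = d·√n = 0.96 × √8 = 2.7153
Two-sided α = 0.01 → critical value z_{0.005} = 2.576.
Power = Φ(δ − 2.576) + Φ(−δ − 2.576) = Φ(0.139) + Φ(-5.291) = 0.5555 + 0.0000 = 0.5555.

Power ≈ 0.555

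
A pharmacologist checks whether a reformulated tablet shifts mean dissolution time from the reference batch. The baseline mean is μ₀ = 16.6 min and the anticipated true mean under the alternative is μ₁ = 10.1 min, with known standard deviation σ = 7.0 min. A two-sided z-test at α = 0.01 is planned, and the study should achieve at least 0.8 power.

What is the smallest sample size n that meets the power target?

Standardized effect: d = |μ₁ − μ₀| / σ = |10.1 − 16.6| / 7.0 = 0.9286
Set Φ(δ − 2.576) = 0.8; then δ − 2.576 = Φ⁻¹(0.8) = 0.842, giving δ = 3.417.
(Ignoring the negligible lower-tail rejection probability gives the usual closed-form inversion.)
δ = d·√n ⇒ n = (δ/d)² = (3.417 / 0.9286)² = 13.54.
Round up to the next whole unit.

n = 14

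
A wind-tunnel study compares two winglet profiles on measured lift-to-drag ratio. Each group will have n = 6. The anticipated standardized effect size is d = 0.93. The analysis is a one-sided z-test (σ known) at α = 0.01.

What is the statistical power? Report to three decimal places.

Power ≈ 0.237

Noncentrality parameter: δ = d·√(n/2) = 0.93 × √(6/2) = 1.6108
Critical value for a one-sided test at α = 0.01: z_α = 2.326.
Power = P(Z > 2.326 − δ) = Φ(-0.716) = 0.2371.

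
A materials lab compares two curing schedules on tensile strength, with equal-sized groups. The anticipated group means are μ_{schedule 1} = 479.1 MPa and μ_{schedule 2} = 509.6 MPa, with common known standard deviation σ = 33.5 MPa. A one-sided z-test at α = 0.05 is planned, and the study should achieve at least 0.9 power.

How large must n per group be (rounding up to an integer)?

Standardized effect: d = |μ_{schedule 1} − μ_{schedule 2}| / σ = |479.1 − 509.6| / 33.5 = 0.9104
Set Φ(δ − 1.645) = 0.9; then δ − 1.645 = Φ⁻¹(0.9) = 1.282, giving δ = 2.926.
δ = d·√(n/2) ⇒ n = 2(δ/d)² = 2 × (2.926 / 0.9104)² = 20.66.
Rounding up, n = 21 per group.

n = 21 per group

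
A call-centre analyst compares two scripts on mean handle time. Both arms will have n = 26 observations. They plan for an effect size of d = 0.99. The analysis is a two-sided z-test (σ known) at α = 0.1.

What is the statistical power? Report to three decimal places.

Power ≈ 0.973

Noncentrality parameter: δ = d·√(n/2) = 0.99 × √(26/2) = 3.5695
Two-sided α = 0.1 → critical value z_{0.05} = 1.645.
Power = Φ(δ − 1.645) + Φ(−δ − 1.645) = Φ(1.925) + Φ(-5.214) = 0.9729 + 0.0000 = 0.9729.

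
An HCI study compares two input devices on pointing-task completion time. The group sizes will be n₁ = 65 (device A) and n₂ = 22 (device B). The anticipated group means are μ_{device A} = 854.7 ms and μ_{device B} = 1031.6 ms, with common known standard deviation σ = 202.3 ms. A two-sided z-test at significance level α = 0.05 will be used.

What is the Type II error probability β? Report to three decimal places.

β ≈ 0.056

Standardized effect: d = |μ_{device A} − μ_{device B}| / σ = |854.7 − 1031.6| / 202.3 = 0.8744
Noncentrality parameter: δ = d / √(1/n₁ + 1/n₂) = 0.8744 / √(1/65 + 1/22) = 3.5452
Two-sided α = 0.05 → critical value z_{0.025} = 1.960.
Power = Φ(δ − 1.960) + Φ(−δ − 1.960) = Φ(1.585) + Φ(-5.505) = 0.9435 + 0.0000 = 0.9435.
Type II error: β = 1 − power = 1 − 0.9435 = 0.0565.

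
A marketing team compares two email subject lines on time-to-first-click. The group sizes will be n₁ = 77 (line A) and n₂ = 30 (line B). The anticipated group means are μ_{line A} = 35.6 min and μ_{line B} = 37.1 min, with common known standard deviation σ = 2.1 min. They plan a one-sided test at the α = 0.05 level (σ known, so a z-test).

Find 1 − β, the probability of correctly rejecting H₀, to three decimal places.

Power ≈ 0.953

Standardized effect: d = |μ_{line A} − μ_{line B}| / σ = |35.6 − 37.1| / 2.1 = 0.7143
Noncentrality parameter: δ = d / √(1/n₁ + 1/n₂) = 0.7143 / √(1/77 + 1/30) = 3.3188
One-sided α = 0.05 → critical value z_{0.05} = 1.645.
Power = P(Z > 1.645 − δ) = Φ(1.674) = 0.9529.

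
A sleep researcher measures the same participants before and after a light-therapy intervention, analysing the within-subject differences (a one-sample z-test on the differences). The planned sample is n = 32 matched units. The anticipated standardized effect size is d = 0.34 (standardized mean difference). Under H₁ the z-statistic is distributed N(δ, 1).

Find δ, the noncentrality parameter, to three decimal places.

δ = d·√n = 0.34 × √32 = 1.9233

δ ≈ 1.923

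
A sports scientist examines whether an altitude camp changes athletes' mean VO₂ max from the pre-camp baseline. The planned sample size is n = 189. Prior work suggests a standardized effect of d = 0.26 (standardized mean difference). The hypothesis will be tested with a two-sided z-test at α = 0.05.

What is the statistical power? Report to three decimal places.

Power ≈ 0.947

Noncentrality parameter: δ = d·√n = 0.26 × √189 = 3.5744
Two-sided α = 0.05 → critical value z_{0.025} = 1.960.
Power = Φ(δ − 1.960) + Φ(−δ − 1.960) = Φ(1.614) + Φ(-5.534) = 0.9468 + 0.0000 = 0.9468.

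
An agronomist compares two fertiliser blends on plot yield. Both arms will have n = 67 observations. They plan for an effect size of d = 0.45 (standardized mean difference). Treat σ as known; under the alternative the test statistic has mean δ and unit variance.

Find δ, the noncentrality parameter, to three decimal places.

δ ≈ 2.605

The noncentrality parameter scales effect size by the design's sample-size factor: δ = d·√(n/2) = 0.45 × √(67/2) = 2.6046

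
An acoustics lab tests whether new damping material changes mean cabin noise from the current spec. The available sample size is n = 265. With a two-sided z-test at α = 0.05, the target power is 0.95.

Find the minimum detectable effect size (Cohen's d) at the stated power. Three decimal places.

Required noncentrality: δ = z_{0.025} + z_{0.05} = 1.960 + 1.645 = 3.605.
(The second rejection-region term Φ(−δ − z_{α/2}) is negligible and dropped.)
δ = d·√n ⇒ d = δ/√n = 3.605/√265 = 0.2214.

d ≈ 0.221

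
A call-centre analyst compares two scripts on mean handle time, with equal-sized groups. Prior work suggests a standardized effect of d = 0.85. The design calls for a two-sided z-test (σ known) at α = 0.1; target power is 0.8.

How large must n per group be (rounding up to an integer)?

n = 18 per group

Set Φ(δ − 1.645) = 0.8; then δ − 1.645 = Φ⁻¹(0.8) = 0.842, giving δ = 2.486.
(The Φ(−δ − z_{α/2}) term is vanishingly small for δ > 0 and is dropped in the standard sample-size formula.)
δ = d·√(n/2) ⇒ n = 2(δ/d)² = 2 × (2.486 / 0.85)² = 17.11.
Rounding up, n = 18 per group.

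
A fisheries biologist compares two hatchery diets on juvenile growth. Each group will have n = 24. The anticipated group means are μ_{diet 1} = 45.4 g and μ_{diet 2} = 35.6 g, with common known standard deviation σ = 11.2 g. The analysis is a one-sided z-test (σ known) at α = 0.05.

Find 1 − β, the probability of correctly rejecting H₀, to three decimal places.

Power ≈ 0.917

Standardized effect: d = |μ_{diet 1} − μ_{diet 2}| / σ = |45.4 − 35.6| / 11.2 = 0.8750
Noncentrality parameter: δ = d·√(n/2) = 0.8750 × √(24/2) = 3.0311
One-sided α = 0.05 → critical value z_{0.05} = 1.645.
Power = Φ(δ − 1.645) = Φ(1.386) = 0.9172.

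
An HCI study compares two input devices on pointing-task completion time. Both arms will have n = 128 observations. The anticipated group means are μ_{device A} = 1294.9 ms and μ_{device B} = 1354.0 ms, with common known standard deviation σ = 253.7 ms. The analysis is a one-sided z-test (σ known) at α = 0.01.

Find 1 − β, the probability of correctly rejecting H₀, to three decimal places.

Power ≈ 0.322

Standardized effect: d = |μ_{device A} − μ_{device B}| / σ = |1294.9 − 1354.0| / 253.7 = 0.2330
Noncentrality parameter: δ = d·√(n/2) = 0.2330 × √(128/2) = 1.8636
One-sided α = 0.01 → critical value z_{0.01} = 2.326.
Power = P(Z > 2.326 − δ) = Φ(-0.463) = 0.3218.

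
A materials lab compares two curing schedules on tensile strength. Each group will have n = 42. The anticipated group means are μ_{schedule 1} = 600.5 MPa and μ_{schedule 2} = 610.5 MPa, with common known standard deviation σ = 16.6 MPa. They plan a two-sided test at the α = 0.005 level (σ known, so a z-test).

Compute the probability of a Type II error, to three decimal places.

β ≈ 0.519

Standardized effect: d = |μ_{schedule 1} − μ_{schedule 2}| / σ = |600.5 − 610.5| / 16.6 = 0.6024
Noncentrality parameter: λ = d·√(n/2) = 0.6024 × √(42/2) = 2.7606
Two-sided α = 0.005 → critical value z_{0.0025} = 2.807.
Power = Φ(λ − 2.807) + Φ(−λ − 2.807) = Φ(-0.046) + Φ(-5.568) = 0.4815 + 0.0000 = 0.4815.
Type II error: β = 1 − power = 1 − 0.4815 = 0.5185.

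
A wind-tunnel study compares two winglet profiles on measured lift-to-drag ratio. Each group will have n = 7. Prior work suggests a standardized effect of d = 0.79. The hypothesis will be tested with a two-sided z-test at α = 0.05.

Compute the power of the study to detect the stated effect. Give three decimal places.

Power ≈ 0.315

Noncentrality parameter: δ = d·√(n/2) = 0.79 × √(7/2) = 1.4780
Critical value for a two-sided test at α = 0.05: z_{α/2} = 1.960.
Power = Φ(δ − 1.960) + Φ(−δ − 1.960) = Φ(-0.482) + Φ(-3.438) = 0.3149 + 0.0003 = 0.3152.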